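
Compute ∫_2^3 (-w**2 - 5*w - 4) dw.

-137/6

By the power rule, an antiderivative is F(w) = -w**3/3 - 5*w**2/2 - 4*w.
Then F(3) - F(2) = (-87/2) - (-62/3) = -137/6.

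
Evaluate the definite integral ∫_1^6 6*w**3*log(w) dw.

Integrate by parts once (u = ln w, dv = 6*w**3 dw).
An antiderivative is F(w) = 3*w**4*(4*log(w) - 1)/8.
Then F(6) - F(1) = (-486 + 1944*log(2) + 1944*log(3)) - (-3/8) = -3885/8 + 1944*log(2) + 1944*log(3).

-3885/8 + 1944*log(2) + 1944*log(3)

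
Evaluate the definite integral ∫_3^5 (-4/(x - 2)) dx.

An antiderivative is F(x) = -4*log(x - 2).
Then F(5) - F(3) = (-log(81)) - (0) = -log(81).

-log(81)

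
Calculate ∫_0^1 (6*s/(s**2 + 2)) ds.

Let u = s**2 + 2, so du = 2*s ds. When s = 0, u = 2; when s = 1, u = 3.
The integral becomes 3·∫ 1/u du from 2 to 3, with antiderivative 3*log(u).
Back in s: F(s) = 3*log(s**2 + 2).
Then F(1) - F(0) = (log(27)) - (log(8)) = log(27/8).

log(27/8)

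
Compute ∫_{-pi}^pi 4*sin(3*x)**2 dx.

Use the identity sin^2(3*x) = (1 - cos(6*x))/2.
An antiderivative is F(x) = 2*x - sin(6*x)/3.
Then F(pi) - F(-pi) = (2*pi) - (-2*pi) = 4*pi.

4*pi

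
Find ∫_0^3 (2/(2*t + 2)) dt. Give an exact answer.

An antiderivative is F(t) = log(2*t + 2).
Then F(3) - F(0) = (log(8)) - (log(2)) = log(4).

log(4)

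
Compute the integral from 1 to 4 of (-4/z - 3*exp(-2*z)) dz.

An antiderivative is F(z) = -4*log(z) + 3*exp(-2*z)/2.
Then F(4) - F(1) = (-8*log(2) + 3*exp(-8)/2) - (3*exp(-2)/2) = -8*log(2) - 3*exp(-2)/2 + 3*exp(-8)/2.

-8*log(2) - 3*exp(-2)/2 + 3*exp(-8)/2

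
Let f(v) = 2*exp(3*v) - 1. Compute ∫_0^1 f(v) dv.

An antiderivative is F(v) = 2*exp(3*v)/3 - v.
Then F(1) - F(0) = (-1 + 2*exp(3)/3) - (2/3) = -5/3 + 2*exp(3)/3.

-5/3 + 2*exp(3)/3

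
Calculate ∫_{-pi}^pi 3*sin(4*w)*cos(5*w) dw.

Use the identity sin(4*w)cos(5*w) = [sin(9*w) + sin(-w)]/2.
An antiderivative is F(w) = 3*cos(w)/2 - cos(9*w)/6.
Then F(pi) - F(-pi) = (-4/3) - (-4/3) = 0.

0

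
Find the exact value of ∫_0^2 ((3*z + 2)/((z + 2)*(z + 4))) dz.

-7*log(2) + 5*log(3)

Factor the denominator: z**2 + 6*z + 8 = (z + 4)(z + 2).
Partial fractions: (3*z + 2)/((z + 2)*(z + 4)) = 5/(z + 4) - 2/(z + 2).
An antiderivative is F(z) = -2*log(z + 2) + 5*log(z + 4).
Then F(2) - F(0) = (log(2) + 5*log(3)) - (8*log(2)) = -7*log(2) + 5*log(3).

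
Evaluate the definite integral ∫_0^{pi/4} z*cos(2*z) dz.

Integrate by parts once (u = z, dv = cos(2*z) dz).
An antiderivative is F(z) = z*sin(2*z)/2 + cos(2*z)/4.
Then F(pi/4) - F(0) = (pi/8) - (1/4) = -1/4 + pi/8.

-1/4 + pi/8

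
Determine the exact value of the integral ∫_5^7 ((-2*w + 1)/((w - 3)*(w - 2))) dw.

-5*log(2) - 3*log(3) + 3*log(5)

Factor the denominator: w**2 - 5*w + 6 = (w - 2)(w - 3).
Partial fractions: (-2*w + 1)/((w - 3)*(w - 2)) = 3/(w - 2) - 5/(w - 3).
An antiderivative is F(w) = -5*log(w - 3) + 3*log(w - 2).
Then F(7) - F(5) = (-10*log(2) + 3*log(5)) - (log(27/32)) = -5*log(2) - 3*log(3) + 3*log(5).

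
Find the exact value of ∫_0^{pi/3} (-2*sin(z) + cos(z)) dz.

-1 + sqrt(3)/2

An antiderivative is F(z) = sin(z) + 2*cos(z).
Then F(pi/3) - F(0) = (sqrt(3)/2 + 1) - (2) = -1 + sqrt(3)/2.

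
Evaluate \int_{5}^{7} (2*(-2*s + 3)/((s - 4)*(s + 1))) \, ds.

-log(16)

Factor the denominator: s**2 - 3*s - 4 = (s + 1)(s - 4).
Partial fractions: 2*(-2*s + 3)/((s - 4)*(s + 1)) = -2/(s + 1) - 2/(s - 4).
An antiderivative is F(s) = -2*log(s - 4) - 2*log(s + 1).
Then F(7) - F(5) = (-6*log(2) - 2*log(3)) - (-log(36)) = -log(16).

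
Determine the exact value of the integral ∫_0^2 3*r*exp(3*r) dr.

Integrate by parts once (u = r, dv = 3*exp(3*r) dr).
An antiderivative is F(r) = (3*r - 1)*exp(3*r)/3.
Then F(2) - F(0) = (5*exp(6)/3) - (-1/3) = 1/3 + 5*exp(6)/3.

1/3 + 5*exp(6)/3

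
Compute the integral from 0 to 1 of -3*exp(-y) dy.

An antiderivative is F(y) = 3*exp(-y).
Then F(1) - F(0) = (3*exp(-1)) - (3) = -3 + 3*exp(-1).

-3 + 3*exp(-1)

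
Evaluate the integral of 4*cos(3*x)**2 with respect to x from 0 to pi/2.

pi

Use the identity cos^2(3*x) = (1 + cos(6*x))/2.
An antiderivative is F(x) = 2*x + sin(6*x)/3.
Then F(pi/2) - F(0) = (pi) - (0) = pi.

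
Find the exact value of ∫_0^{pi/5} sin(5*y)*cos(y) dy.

Use the identity sin(5*y)cos(y) = [sin(6*y) + sin(4*y)]/2.
An antiderivative is F(y) = -cos(4*y)/8 - cos(6*y)/12.
Then F(pi/5) - F(0) = (5/96 + 5*sqrt(5)/96) - (-5/24) = 5*sqrt(5)/96 + 25/96.

5*sqrt(5)/96 + 25/96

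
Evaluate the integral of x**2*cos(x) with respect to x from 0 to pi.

-2*pi

Integrate by parts twice (u = x^2, dv = cos(x) dx).
An antiderivative is F(x) = x**2*sin(x) + 2*x*cos(x) - 2*sin(x).
Then F(pi) - F(0) = (-2*pi) - (0) = -2*pi.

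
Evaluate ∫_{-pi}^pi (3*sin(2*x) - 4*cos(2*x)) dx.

An antiderivative is F(x) = -2*sin(2*x) - 3*cos(2*x)/2.
Then F(pi) - F(-pi) = (-3/2) - (-3/2) = 0.

0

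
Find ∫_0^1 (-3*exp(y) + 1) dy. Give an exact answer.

An antiderivative is F(y) = y - 3*exp(y).
Then F(1) - F(0) = (1 - 3*E) - (-3) = 4 - 3*E.

4 - 3*E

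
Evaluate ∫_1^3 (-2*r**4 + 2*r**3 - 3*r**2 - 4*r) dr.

By the power rule, an antiderivative is F(r) = -2*r**5/5 + r**4/2 - r**3 - 2*r**2.
Then F(3) - F(1) = (-1017/10) - (-29/10) = -494/5.

-494/5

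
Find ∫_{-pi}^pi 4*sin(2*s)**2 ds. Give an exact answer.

4*pi

Use the identity sin^2(2*s) = (1 - cos(4*s))/2.
An antiderivative is F(s) = 2*s - sin(4*s)/2.
Then F(pi) - F(-pi) = (2*pi) - (-2*pi) = 4*pi.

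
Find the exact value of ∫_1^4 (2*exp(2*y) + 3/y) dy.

-exp(2) + log(64) + exp(8)

An antiderivative is F(y) = exp(2*y) + 3*log(y).
Then F(4) - F(1) = (log(64) + exp(8)) - (exp(2)) = -exp(2) + log(64) + exp(8).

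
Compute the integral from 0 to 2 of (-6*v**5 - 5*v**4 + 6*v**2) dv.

By the power rule, an antiderivative is F(v) = -v**6 - v**5 + 2*v**3.
Then F(2) - F(0) = (-80) - (0) = -80.

-80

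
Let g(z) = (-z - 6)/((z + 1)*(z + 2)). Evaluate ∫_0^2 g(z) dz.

-5*log(3) + 4*log(2)

Factor the denominator: z**2 + 3*z + 2 = (z + 2)(z + 1).
Partial fractions: (-z - 6)/((z + 1)*(z + 2)) = 4/(z + 2) - 5/(z + 1).
An antiderivative is F(z) = -5*log(z + 1) + 4*log(z + 2).
Then F(2) - F(0) = (-5*log(3) + 8*log(2)) - (log(16)) = -5*log(3) + 4*log(2).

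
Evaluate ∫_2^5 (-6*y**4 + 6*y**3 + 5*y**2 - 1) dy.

-26061/10

By the power rule, an antiderivative is F(y) = -6*y**5/5 + 3*y**4/2 + 5*y**3/3 - y.
Then F(5) - F(2) = (-15655/6) - (-46/15) = -26061/10.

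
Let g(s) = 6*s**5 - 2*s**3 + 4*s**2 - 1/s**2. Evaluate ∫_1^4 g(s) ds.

By the power rule, an antiderivative is F(s) = s**6 - s**4/2 + 4*s**3/3 + 1/s.
Then F(4) - F(1) = (48643/12) - (17/6) = 16203/4.

16203/4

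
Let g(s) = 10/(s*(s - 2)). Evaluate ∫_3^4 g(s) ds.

-5*log(2) + 5*log(3)

Factor the denominator: s**2 - 2*s = s(s - 2).
Partial fractions: 10/(s*(s - 2)) = -5/s + 5/(s - 2).
An antiderivative is F(s) = -5*log(s) + 5*log(s - 2).
Then F(4) - F(3) = (-log(32)) - (-5*log(3)) = -5*log(2) + 5*log(3).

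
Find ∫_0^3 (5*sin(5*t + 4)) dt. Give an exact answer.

Let u = 5*t + 4, so du = 5 dt. When t = 0, u = 4; when t = 3, u = 19.
The integral becomes ∫ sin(u) du from 4 to 19, with antiderivative -cos(u).
Back in t: F(t) = -cos(5*t + 4).
Then F(3) - F(0) = (-cos(19)) - (-cos(4)) = -cos(19) + cos(4).

-cos(19) + cos(4)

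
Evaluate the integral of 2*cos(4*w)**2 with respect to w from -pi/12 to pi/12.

Use the identity cos^2(4*w) = (1 + cos(8*w))/2.
An antiderivative is F(w) = w + sin(8*w)/8.
Then F(pi/12) - F(-pi/12) = (sqrt(3)/16 + pi/12) - (-pi/12 - sqrt(3)/16) = sqrt(3)/8 + pi/6.

sqrt(3)/8 + pi/6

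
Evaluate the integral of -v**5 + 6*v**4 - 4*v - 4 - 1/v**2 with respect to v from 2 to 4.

9723/20

By the power rule, an antiderivative is F(v) = -v**6/6 + 6*v**5/5 - 2*v**2 - 4*v + 1/v.
Then F(4) - F(2) = (29903/60) - (367/30) = 9723/20.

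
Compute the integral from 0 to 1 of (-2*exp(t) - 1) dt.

1 - 2*E

An antiderivative is F(t) = -t - 2*exp(t).
Then F(1) - F(0) = (-2*E - 1) - (-2) = 1 - 2*E.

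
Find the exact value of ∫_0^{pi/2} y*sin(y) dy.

Integrate by parts once (u = y, dv = sin(y) dy).
An antiderivative is F(y) = -y*cos(y) + sin(y).
Then F(pi/2) - F(0) = (1) - (0) = 1.

1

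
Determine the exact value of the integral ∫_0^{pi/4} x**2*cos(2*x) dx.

Integrate by parts twice (u = x^2, dv = cos(2*x) dx).
An antiderivative is F(x) = x**2*sin(2*x)/2 + x*cos(2*x)/2 - sin(2*x)/4.
Then F(pi/4) - F(0) = (-1/4 + pi**2/32) - (0) = -1/4 + pi**2/32.

-1/4 + pi**2/32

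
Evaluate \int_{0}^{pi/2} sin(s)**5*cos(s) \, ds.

Let u = sin(s), so du = cos(s) ds. When s = 0, u = 0; when s = pi/2, u = 1.
The integral becomes ∫ u**5 du from 0 to 1, with antiderivative u**6/6.
Back in s: F(s) = sin(s)**6/6.
Then F(pi/2) - F(0) = (1/6) - (0) = 1/6.

1/6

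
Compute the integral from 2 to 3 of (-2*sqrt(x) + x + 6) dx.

By the power rule, an antiderivative is F(x) = -4*x**(3/2)/3 + x**2/2 + 6*x.
Then F(3) - F(2) = (45/2 - 4*sqrt(3)) - (14 - 8*sqrt(2)/3) = -4*sqrt(3) + 8*sqrt(2)/3 + 17/2.

-4*sqrt(3) + 8*sqrt(2)/3 + 17/2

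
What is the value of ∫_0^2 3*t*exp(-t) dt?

3 - 9*exp(-2)

Integrate by parts once (u = t, dv = 3*exp(-t) dt).
An antiderivative is F(t) = (-3*t - 3)*exp(-t).
Then F(2) - F(0) = (-9*exp(-2)) - (-3) = 3 - 9*exp(-2).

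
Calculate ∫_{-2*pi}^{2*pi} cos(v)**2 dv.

Use the identity cos^2(v) = (1 + cos(2*v))/2.
An antiderivative is F(v) = v/2 + sin(2*v)/4.
Then F(2*pi) - F(-2*pi) = (pi) - (-pi) = 2*pi.

2*pi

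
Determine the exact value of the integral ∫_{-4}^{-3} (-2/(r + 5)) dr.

An antiderivative is F(r) = -2*log(r + 5).
Then F(-3) - F(-4) = (-log(4)) - (0) = -log(4).

-log(4)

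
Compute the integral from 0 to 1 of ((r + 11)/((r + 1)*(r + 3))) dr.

Factor the denominator: r**2 + 4*r + 3 = (r + 3)(r + 1).
Partial fractions: (r + 11)/((r + 1)*(r + 3)) = -4/(r + 3) + 5/(r + 1).
An antiderivative is F(r) = 5*log(r + 1) - 4*log(r + 3).
Then F(1) - F(0) = (-log(8)) - (-log(81)) = log(81/8).

log(81/8)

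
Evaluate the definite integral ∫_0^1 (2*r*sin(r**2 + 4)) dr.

cos(4) - cos(5)

Let u = r**2 + 4, so du = 2*r dr. When r = 0, u = 4; when r = 1, u = 5.
The integral becomes ∫ sin(u) du from 4 to 5, with antiderivative -cos(u).
Back in r: F(r) = -cos(r**2 + 4).
Then F(1) - F(0) = (-cos(5)) - (-cos(4)) = cos(4) - cos(5).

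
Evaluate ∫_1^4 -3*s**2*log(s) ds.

Integrate by parts once (u = ln s, dv = -3*s**2 ds).
An antiderivative is F(s) = -s**3*(3*log(s) - 1)/3.
Then F(4) - F(1) = (64/3 - 128*log(2)) - (1/3) = 21 - 128*log(2).

21 - 128*log(2)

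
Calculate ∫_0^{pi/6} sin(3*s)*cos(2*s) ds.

3/5 - sqrt(3)/5

Use the identity sin(3*s)cos(2*s) = [sin(5*s) + sin(s)]/2.
An antiderivative is F(s) = -cos(s)/2 - cos(5*s)/10.
Then F(pi/6) - F(0) = (-sqrt(3)/5) - (-3/5) = 3/5 - sqrt(3)/5.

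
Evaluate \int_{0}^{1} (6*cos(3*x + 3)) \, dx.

Let u = 3*x + 3, so du = 3 dx. When x = 0, u = 3; when x = 1, u = 6.
The integral becomes 2·∫ cos(u) du from 3 to 6, with antiderivative 2*sin(u).
Back in x: F(x) = 2*sin(3*x + 3).
Then F(1) - F(0) = (2*sin(6)) - (2*sin(3)) = 2*sin(6) - 2*sin(3).

2*sin(6) - 2*sin(3)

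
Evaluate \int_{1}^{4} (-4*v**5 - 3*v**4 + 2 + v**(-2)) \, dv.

By the power rule, an antiderivative is F(v) = -2*v**6/3 - 3*v**5/5 + 2*v - 1/v.
Then F(4) - F(1) = (-200239/60) - (-4/15) = -66741/20.

-66741/20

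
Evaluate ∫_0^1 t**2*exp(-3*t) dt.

Integrate by parts twice (u = t^2, dv = exp(-3*t) dt).
An antiderivative is F(t) = (-9*t**2 - 6*t - 2)*exp(-3*t)/27.
Then F(1) - F(0) = (-17*exp(-3)/27) - (-2/27) = 2/27 - 17*exp(-3)/27.

2/27 - 17*exp(-3)/27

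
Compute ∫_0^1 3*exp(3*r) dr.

Let u = 3*r, so du = 3 dr. When r = 0, u = 0; when r = 1, u = 3.
The integral becomes ∫ exp(u) du from 0 to 3, with antiderivative exp(u).
Back in r: F(r) = exp(3*r).
Then F(1) - F(0) = (exp(3)) - (1) = -1 + exp(3).

-1 + exp(3)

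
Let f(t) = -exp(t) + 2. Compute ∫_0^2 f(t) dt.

An antiderivative is F(t) = 2*t - exp(t).
Then F(2) - F(0) = (4 - exp(2)) - (-1) = 5 - exp(2).

5 - exp(2)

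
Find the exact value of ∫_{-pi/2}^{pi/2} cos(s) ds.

2

An antiderivative is F(s) = sin(s).
Then F(pi/2) - F(-pi/2) = (1) - (-1) = 2.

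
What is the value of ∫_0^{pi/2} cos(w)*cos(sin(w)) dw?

sin(1)

Let u = sin(w), so du = cos(w) dw. When w = 0, u = 0; when w = pi/2, u = 1.
The integral becomes ∫ cos(u) du from 0 to 1, with antiderivative sin(u).
Back in w: F(w) = sin(sin(w)).
Then F(pi/2) - F(0) = (sin(1)) - (0) = sin(1).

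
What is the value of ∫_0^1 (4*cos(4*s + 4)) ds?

Let u = 4*s + 4, so du = 4 ds. When s = 0, u = 4; when s = 1, u = 8.
The integral becomes ∫ cos(u) du from 4 to 8, with antiderivative sin(u).
Back in s: F(s) = sin(4*s + 4).
Then F(1) - F(0) = (sin(8)) - (sin(4)) = -sin(4) + sin(8).

-sin(4) + sin(8)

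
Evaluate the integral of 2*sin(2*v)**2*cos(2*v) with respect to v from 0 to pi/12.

Let u = sin(2*v), so du = 2*cos(2*v) dv. When v = 0, u = 0; when v = pi/12, u = 1/2.
The integral becomes ∫ u**2 du from 0 to 1/2, with antiderivative u**3/3.
Back in v: F(v) = sin(2*v)**3/3.
Then F(pi/12) - F(0) = (1/24) - (0) = 1/24.

1/24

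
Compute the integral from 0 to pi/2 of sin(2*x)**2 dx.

pi/4

Use the identity sin^2(2*x) = (1 - cos(4*x))/2.
An antiderivative is F(x) = x/2 - sin(4*x)/8.
Then F(pi/2) - F(0) = (pi/4) - (0) = pi/4.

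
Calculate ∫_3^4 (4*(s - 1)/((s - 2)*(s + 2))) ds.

-3*log(5) + 4*log(2) + 3*log(3)

Factor the denominator: s**2 - 4 = (s + 2)(s - 2).
Partial fractions: 4*(s - 1)/((s - 2)*(s + 2)) = 3/(s + 2) + 1/(s - 2).
An antiderivative is F(s) = log(s - 2) + 3*log(s + 2).
Then F(4) - F(3) = (4*log(2) + 3*log(3)) - (3*log(5)) = -3*log(5) + 4*log(2) + 3*log(3).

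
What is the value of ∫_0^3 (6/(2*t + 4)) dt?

Let u = 2*t + 4, so du = 2 dt. When t = 0, u = 4; when t = 3, u = 10.
The integral becomes 3·∫ 1/u du from 4 to 10, with antiderivative 3*log(u).
Back in t: F(t) = 3*log(2*t + 4).
Then F(3) - F(0) = (3*log(2) + 3*log(5)) - (log(64)) = -3*log(2) + 3*log(5).

-3*log(2) + 3*log(5)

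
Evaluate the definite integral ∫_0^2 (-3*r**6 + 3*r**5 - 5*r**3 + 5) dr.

-230/7

By the power rule, an antiderivative is F(r) = -3*r**7/7 + r**6/2 - 5*r**4/4 + 5*r.
Then F(2) - F(0) = (-230/7) - (0) = -230/7.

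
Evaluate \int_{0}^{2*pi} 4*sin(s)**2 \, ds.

4*pi

Use the identity sin^2(s) = (1 - cos(2*s))/2.
An antiderivative is F(s) = 2*s - sin(2*s).
Then F(2*pi) - F(0) = (4*pi) - (0) = 4*pi.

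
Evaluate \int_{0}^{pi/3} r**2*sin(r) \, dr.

Integrate by parts twice (u = r^2, dv = sin(r) dr).
An antiderivative is F(r) = -r**2*cos(r) + 2*r*sin(r) + 2*cos(r).
Then F(pi/3) - F(0) = (-pi**2/18 + 1 + sqrt(3)*pi/3) - (2) = -1 - pi**2/18 + sqrt(3)*pi/3.

-1 - pi**2/18 + sqrt(3)*pi/3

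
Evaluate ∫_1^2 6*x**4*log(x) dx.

Integrate by parts once (u = ln x, dv = 6*x**4 dx).
An antiderivative is F(x) = 6*x**5*(5*log(x) - 1)/25.
Then F(2) - F(1) = (-192/25 + 192*log(2)/5) - (-6/25) = -186/25 + 192*log(2)/5.

-186/25 + 192*log(2)/5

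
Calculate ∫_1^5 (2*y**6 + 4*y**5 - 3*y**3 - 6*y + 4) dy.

225492/7

By the power rule, an antiderivative is F(y) = 2*y**7/7 + 2*y**6/3 - 3*y**4/4 - 3*y**2 + 4*y.
Then F(5) - F(1) = (2706005/84) - (101/84) = 225492/7.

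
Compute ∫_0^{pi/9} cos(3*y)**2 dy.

Use the identity cos^2(3*y) = (1 + cos(6*y))/2.
An antiderivative is F(y) = y/2 + sin(6*y)/12.
Then F(pi/9) - F(0) = (sqrt(3)/24 + pi/18) - (0) = sqrt(3)/24 + pi/18.

sqrt(3)/24 + pi/18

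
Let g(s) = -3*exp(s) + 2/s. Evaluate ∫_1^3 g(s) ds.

-3*exp(3) + log(9) + 3*exp(1)

An antiderivative is F(s) = -3*exp(s) + 2*log(s).
Then F(3) - F(1) = (-3*exp(3) + log(9)) - (-3*exp(1)) = -3*exp(3) + log(9) + 3*exp(1).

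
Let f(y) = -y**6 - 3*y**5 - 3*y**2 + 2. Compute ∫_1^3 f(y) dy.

-4888/7

By the power rule, an antiderivative is F(y) = -y**7/7 - y**6/2 - y**3 + 2*y.
Then F(3) - F(1) = (-9771/14) - (5/14) = -4888/7.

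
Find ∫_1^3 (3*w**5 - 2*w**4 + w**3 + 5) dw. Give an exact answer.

By the power rule, an antiderivative is F(w) = w**6/2 - 2*w**5/5 + w**4/4 + 5*w.
Then F(3) - F(1) = (6051/20) - (107/20) = 1486/5.

1486/5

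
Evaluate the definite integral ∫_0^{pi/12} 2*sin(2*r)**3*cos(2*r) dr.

Let u = sin(2*r), so du = 2*cos(2*r) dr. When r = 0, u = 0; when r = pi/12, u = 1/2.
The integral becomes ∫ u**3 du from 0 to 1/2, with antiderivative u**4/4.
Back in r: F(r) = sin(2*r)**4/4.
Then F(pi/12) - F(0) = (1/64) - (0) = 1/64.

1/64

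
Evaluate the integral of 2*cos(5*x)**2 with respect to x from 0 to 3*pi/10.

3*pi/10

Use the identity cos^2(5*x) = (1 + cos(10*x))/2.
An antiderivative is F(x) = x + sin(10*x)/10.
Then F(3*pi/10) - F(0) = (3*pi/10) - (0) = 3*pi/10.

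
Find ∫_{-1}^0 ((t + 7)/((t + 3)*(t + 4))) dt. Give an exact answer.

Factor the denominator: t**2 + 7*t + 12 = (t + 4)(t + 3).
Partial fractions: (t + 7)/((t + 3)*(t + 4)) = -3/(t + 4) + 4/(t + 3).
An antiderivative is F(t) = 4*log(t + 3) - 3*log(t + 4).
Then F(0) - F(-1) = (log(81/64)) - (log(16/27)) = -10*log(2) + 7*log(3).

-10*log(2) + 7*log(3)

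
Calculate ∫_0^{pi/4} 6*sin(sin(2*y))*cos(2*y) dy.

Let u = sin(2*y), so du = 2*cos(2*y) dy. When y = 0, u = 0; when y = pi/4, u = 1.
The integral becomes 3·∫ sin(u) du from 0 to 1, with antiderivative -3*cos(u).
Back in y: F(y) = -3*cos(sin(2*y)).
Then F(pi/4) - F(0) = (-3*cos(1)) - (-3) = 3 - 3*cos(1).

3 - 3*cos(1)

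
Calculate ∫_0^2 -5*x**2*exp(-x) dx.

-10 + 50*exp(-2)

Integrate by parts twice (u = x^2, dv = -5*exp(-x) dx).
An antiderivative is F(x) = (5*x**2 + 10*x + 10)*exp(-x).
Then F(2) - F(0) = (50*exp(-2)) - (10) = -10 + 50*exp(-2).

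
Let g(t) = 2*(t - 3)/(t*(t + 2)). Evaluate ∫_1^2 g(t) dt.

-5*log(3) + 7*log(2)

Factor the denominator: t**2 + 2*t = (t + 2)t.
Partial fractions: 2*(t - 3)/(t*(t + 2)) = 5/(t + 2) - 3/t.
An antiderivative is F(t) = -3*log(t) + 5*log(t + 2).
Then F(2) - F(1) = (7*log(2)) - (5*log(3)) = -5*log(3) + 7*log(2).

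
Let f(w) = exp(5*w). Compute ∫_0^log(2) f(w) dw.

31/5

Let u = exp(w), so du = exp(w) dw. When w = 0, u = 1; when w = log(2), u = 2.
The integral becomes ∫ u**4 du from 1 to 2, with antiderivative u**5/5.
Back in w: F(w) = exp(5*w)/5.
Then F(log(2)) - F(0) = (32/5) - (1/5) = 31/5.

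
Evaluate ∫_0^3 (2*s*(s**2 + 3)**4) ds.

248589/5

Let u = s**2 + 3, so du = 2*s ds. When s = 0, u = 3; when s = 3, u = 12.
The integral becomes ∫ u**4 du from 3 to 12, with antiderivative u**5/5.
Back in s: F(s) = (s**2 + 3)**5/5.
Then F(3) - F(0) = (248832/5) - (243/5) = 248589/5.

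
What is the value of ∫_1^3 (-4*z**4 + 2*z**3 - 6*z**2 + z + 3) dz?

-978/5

By the power rule, an antiderivative is F(z) = -4*z**5/5 + z**4/2 - 2*z**3 + z**2/2 + 3*z.
Then F(3) - F(1) = (-972/5) - (6/5) = -978/5.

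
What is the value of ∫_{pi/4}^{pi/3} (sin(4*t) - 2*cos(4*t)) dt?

-1/8 + sqrt(3)/4

An antiderivative is F(t) = -sin(4*t)/2 - cos(4*t)/4.
Then F(pi/3) - F(pi/4) = (1/8 + sqrt(3)/4) - (1/4) = -1/8 + sqrt(3)/4.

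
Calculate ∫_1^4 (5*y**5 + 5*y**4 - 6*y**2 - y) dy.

By the power rule, an antiderivative is F(y) = 5*y**6/6 + y**5 - 2*y**3 - y**2/2.
Then F(4) - F(1) = (12904/3) - (-2/3) = 4302.

4302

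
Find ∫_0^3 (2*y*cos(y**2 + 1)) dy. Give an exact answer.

-sin(1) + sin(10)

Let u = y**2 + 1, so du = 2*y dy. When y = 0, u = 1; when y = 3, u = 10.
The integral becomes ∫ cos(u) du from 1 to 10, with antiderivative sin(u).
Back in y: F(y) = sin(y**2 + 1).
Then F(3) - F(0) = (sin(10)) - (sin(1)) = -sin(1) + sin(10).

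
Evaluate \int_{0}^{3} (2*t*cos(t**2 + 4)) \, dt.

Let u = t**2 + 4, so du = 2*t dt. When t = 0, u = 4; when t = 3, u = 13.
The integral becomes ∫ cos(u) du from 4 to 13, with antiderivative sin(u).
Back in t: F(t) = sin(t**2 + 4).
Then F(3) - F(0) = (sin(13)) - (sin(4)) = sin(13) - sin(4).

sin(13) - sin(4)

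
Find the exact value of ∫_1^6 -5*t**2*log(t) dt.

Integrate by parts once (u = ln t, dv = -5*t**2 dt).
An antiderivative is F(t) = -5*t**3*(3*log(t) - 1)/9.
Then F(6) - F(1) = (-360*log(3) - 360*log(2) + 120) - (5/9) = -360*log(3) - 360*log(2) + 1075/9.

-360*log(3) - 360*log(2) + 1075/9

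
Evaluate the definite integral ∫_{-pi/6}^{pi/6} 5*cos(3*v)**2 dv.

5*pi/6

Use the identity cos^2(3*v) = (1 + cos(6*v))/2.
An antiderivative is F(v) = 5*v/2 + 5*sin(6*v)/12.
Then F(pi/6) - F(-pi/6) = (5*pi/12) - (-5*pi/12) = 5*pi/6.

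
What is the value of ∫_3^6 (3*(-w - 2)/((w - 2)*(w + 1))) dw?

-10*log(2) + log(7)

Factor the denominator: w**2 - w - 2 = (w + 1)(w - 2).
Partial fractions: 3*(-w - 2)/((w - 2)*(w + 1)) = 1/(w + 1) - 4/(w - 2).
An antiderivative is F(w) = -4*log(w - 2) + log(w + 1).
Then F(6) - F(3) = (-8*log(2) + log(7)) - (log(4)) = -10*log(2) + log(7).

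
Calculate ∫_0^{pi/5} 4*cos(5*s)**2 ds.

2*pi/5

Use the identity cos^2(5*s) = (1 + cos(10*s))/2.
An antiderivative is F(s) = 2*s + sin(10*s)/5.
Then F(pi/5) - F(0) = (2*pi/5) - (0) = 2*pi/5.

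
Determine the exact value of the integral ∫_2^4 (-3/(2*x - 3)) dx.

-3*log(5)/2

An antiderivative is F(x) = -3*log(2*x - 3)/2.
Then F(4) - F(2) = (-3*log(5)/2) - (0) = -3*log(5)/2.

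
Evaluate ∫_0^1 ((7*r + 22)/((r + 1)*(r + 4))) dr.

Factor the denominator: r**2 + 5*r + 4 = (r + 4)(r + 1).
Partial fractions: (7*r + 22)/((r + 1)*(r + 4)) = 2/(r + 4) + 5/(r + 1).
An antiderivative is F(r) = 5*log(r + 1) + 2*log(r + 4).
Then F(1) - F(0) = (2*log(5) + 5*log(2)) - (log(16)) = log(50).

log(50)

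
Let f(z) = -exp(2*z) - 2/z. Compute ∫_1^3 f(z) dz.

An antiderivative is F(z) = -exp(2*z)/2 - 2*log(z).
Then F(3) - F(1) = (-exp(6)/2 - log(9)) - (-exp(2)/2) = -exp(6)/2 - log(9) + exp(2)/2.

-exp(6)/2 - log(9) + exp(2)/2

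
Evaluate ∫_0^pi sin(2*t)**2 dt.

Use the identity sin^2(2*t) = (1 - cos(4*t))/2.
An antiderivative is F(t) = t/2 - sin(4*t)/8.
Then F(pi) - F(0) = (pi/2) - (0) = pi/2.

pi/2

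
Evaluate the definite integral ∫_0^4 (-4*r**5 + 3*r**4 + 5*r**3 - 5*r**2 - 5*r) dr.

By the power rule, an antiderivative is F(r) = -2*r**6/3 + 3*r**5/5 + 5*r**4/4 - 5*r**3/3 - 5*r**2/2.
Then F(4) - F(0) = (-29144/15) - (0) = -29144/15.

-29144/15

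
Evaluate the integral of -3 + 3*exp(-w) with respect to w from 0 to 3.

-6 - 3*exp(-3)

An antiderivative is F(w) = -3*w - 3*exp(-w).
Then F(3) - F(0) = (-9 - 3*exp(-3)) - (-3) = -6 - 3*exp(-3).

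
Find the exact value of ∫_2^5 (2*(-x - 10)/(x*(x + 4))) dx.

Factor the denominator: x**2 + 4*x = (x + 4)x.
Partial fractions: 2*(-x - 10)/(x*(x + 4)) = 3/(x + 4) - 5/x.
An antiderivative is F(x) = -5*log(x) + 3*log(x + 4).
Then F(5) - F(2) = (-5*log(5) + 6*log(3)) - (log(27/4)) = -5*log(5) + 2*log(2) + 3*log(3).

-5*log(5) + 2*log(2) + 3*log(3)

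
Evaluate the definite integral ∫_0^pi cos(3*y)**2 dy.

Use the identity cos^2(3*y) = (1 + cos(6*y))/2.
An antiderivative is F(y) = y/2 + sin(6*y)/12.
Then F(pi) - F(0) = (pi/2) - (0) = pi/2.

pi/2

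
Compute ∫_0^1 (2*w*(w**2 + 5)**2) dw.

Let u = w**2 + 5, so du = 2*w dw. When w = 0, u = 5; when w = 1, u = 6.
The integral becomes ∫ u**2 du from 5 to 6, with antiderivative u**3/3.
Back in w: F(w) = (w**2 + 5)**3/3.
Then F(1) - F(0) = (72) - (125/3) = 91/3.

91/3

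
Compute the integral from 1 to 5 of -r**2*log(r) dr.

Integrate by parts once (u = ln r, dv = -r**2 dr).
An antiderivative is F(r) = -r**3*(3*log(r) - 1)/9.
Then F(5) - F(1) = (125/9 - 125*log(5)/3) - (1/9) = 124/9 - 125*log(5)/3.

124/9 - 125*log(5)/3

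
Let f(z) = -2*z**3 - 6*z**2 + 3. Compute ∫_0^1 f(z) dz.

1/2

By the power rule, an antiderivative is F(z) = -z**4/2 - 2*z**3 + 3*z.
Then F(1) - F(0) = (1/2) - (0) = 1/2.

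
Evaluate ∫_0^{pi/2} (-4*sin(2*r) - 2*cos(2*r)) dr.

An antiderivative is F(r) = -sin(2*r) + 2*cos(2*r).
Then F(pi/2) - F(0) = (-2) - (2) = -4.

-4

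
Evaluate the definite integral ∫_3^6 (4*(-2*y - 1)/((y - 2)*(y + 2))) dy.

-19*log(2) + 3*log(5)

Factor the denominator: y**2 - 4 = (y + 2)(y - 2).
Partial fractions: 4*(-2*y - 1)/((y - 2)*(y + 2)) = -3/(y + 2) - 5/(y - 2).
An antiderivative is F(y) = -5*log(y - 2) - 3*log(y + 2).
Then F(6) - F(3) = (-19*log(2)) - (-3*log(5)) = -19*log(2) + 3*log(5).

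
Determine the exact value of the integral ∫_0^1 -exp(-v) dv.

An antiderivative is F(v) = exp(-v).
Then F(1) - F(0) = (exp(-1)) - (1) = -1 + exp(-1).

-1 + exp(-1)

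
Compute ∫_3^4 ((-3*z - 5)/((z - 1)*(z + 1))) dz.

log(20/81)

Factor the denominator: z**2 - 1 = (z + 1)(z - 1).
Partial fractions: (-3*z - 5)/((z - 1)*(z + 1)) = 1/(z + 1) - 4/(z - 1).
An antiderivative is F(z) = -4*log(z - 1) + log(z + 1).
Then F(4) - F(3) = (log(5/81)) - (-log(4)) = log(20/81).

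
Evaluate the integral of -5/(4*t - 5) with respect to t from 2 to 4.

An antiderivative is F(t) = -5*log(4*t - 5)/4.
Then F(4) - F(2) = (-5*log(11)/4) - (-5*log(3)/4) = -5*log(11)/4 + 5*log(3)/4.

-5*log(11)/4 + 5*log(3)/4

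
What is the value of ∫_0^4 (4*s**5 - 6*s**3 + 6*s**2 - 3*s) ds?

7352/3

By the power rule, an antiderivative is F(s) = 2*s**6/3 - 3*s**4/2 + 2*s**3 - 3*s**2/2.
Then F(4) - F(0) = (7352/3) - (0) = 7352/3.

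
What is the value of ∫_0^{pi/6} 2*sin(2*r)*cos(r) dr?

4/3 - sqrt(3)/2

Use the identity sin(2*r)cos(r) = [sin(3*r) + sin(r)]/2.
An antiderivative is F(r) = -cos(r) - cos(3*r)/3.
Then F(pi/6) - F(0) = (-sqrt(3)/2) - (-4/3) = 4/3 - sqrt(3)/2.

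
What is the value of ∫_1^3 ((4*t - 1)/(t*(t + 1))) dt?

Factor the denominator: t**2 + t = (t + 1)t.
Partial fractions: (4*t - 1)/(t*(t + 1)) = 5/(t + 1) - 1/t.
An antiderivative is F(t) = -log(t) + 5*log(t + 1).
Then F(3) - F(1) = (-log(3) + 10*log(2)) - (log(32)) = log(32/3).

log(32/3)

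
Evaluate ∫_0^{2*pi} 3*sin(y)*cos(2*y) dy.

0

Use the identity sin(y)cos(2*y) = [sin(3*y) + sin(-y)]/2.
An antiderivative is F(y) = 3*cos(y)/2 - cos(3*y)/2.
Then F(2*pi) - F(0) = (1) - (1) = 0.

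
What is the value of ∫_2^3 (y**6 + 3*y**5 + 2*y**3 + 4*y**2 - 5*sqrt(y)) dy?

By the power rule, an antiderivative is F(y) = y**7/7 + y**6/2 + y**4/2 - 10*y**(3/2)/3 + 4*y**3/3.
Then F(3) - F(2) = (5274/7 - 10*sqrt(3)) - (1448/21 - 20*sqrt(2)/3) = -10*sqrt(3) + 20*sqrt(2)/3 + 14374/21.

-10*sqrt(3) + 20*sqrt(2)/3 + 14374/21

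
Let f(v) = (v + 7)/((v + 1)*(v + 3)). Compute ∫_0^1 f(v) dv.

log(9/2)

Factor the denominator: v**2 + 4*v + 3 = (v + 3)(v + 1).
Partial fractions: (v + 7)/((v + 1)*(v + 3)) = -2/(v + 3) + 3/(v + 1).
An antiderivative is F(v) = 3*log(v + 1) - 2*log(v + 3).
Then F(1) - F(0) = (-log(2)) - (-log(9)) = log(9/2).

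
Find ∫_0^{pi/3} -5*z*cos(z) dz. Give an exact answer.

Integrate by parts once (u = z, dv = -5*cos(z) dz).
An antiderivative is F(z) = -5*z*sin(z) - 5*cos(z).
Then F(pi/3) - F(0) = (-5*sqrt(3)*pi/6 - 5/2) - (-5) = -5*sqrt(3)*pi/6 + 5/2.

-5*sqrt(3)*pi/6 + 5/2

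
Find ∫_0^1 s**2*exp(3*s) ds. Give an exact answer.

Integrate by parts twice (u = s^2, dv = exp(3*s) ds).
An antiderivative is F(s) = (9*s**2 - 6*s + 2)*exp(3*s)/27.
Then F(1) - F(0) = (5*exp(3)/27) - (2/27) = -2/27 + 5*exp(3)/27.

-2/27 + 5*exp(3)/27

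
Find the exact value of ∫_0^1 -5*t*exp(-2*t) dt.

-5/4 + 15*exp(-2)/4

Integrate by parts once (u = t, dv = -5*exp(-2*t) dt).
An antiderivative is F(t) = (10*t + 5)*exp(-2*t)/4.
Then F(1) - F(0) = (15*exp(-2)/4) - (5/4) = -5/4 + 15*exp(-2)/4.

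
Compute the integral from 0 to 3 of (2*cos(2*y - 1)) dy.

sin(5) + sin(1)

Let u = 2*y - 1, so du = 2 dy. When y = 0, u = -1; when y = 3, u = 5.
The integral becomes ∫ cos(u) du from -1 to 5, with antiderivative sin(u).
Back in y: F(y) = sin(2*y - 1).
Then F(3) - F(0) = (sin(5)) - (-sin(1)) = sin(5) + sin(1).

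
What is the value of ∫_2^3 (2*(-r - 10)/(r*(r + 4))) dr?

Factor the denominator: r**2 + 4*r = (r + 4)r.
Partial fractions: 2*(-r - 10)/(r*(r + 4)) = 3/(r + 4) - 5/r.
An antiderivative is F(r) = -5*log(r) + 3*log(r + 4).
Then F(3) - F(2) = (-5*log(3) + 3*log(7)) - (log(27/4)) = -8*log(3) + 2*log(2) + 3*log(7).

-8*log(3) + 2*log(2) + 3*log(7)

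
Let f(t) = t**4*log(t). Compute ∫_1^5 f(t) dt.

Integrate by parts once (u = ln t, dv = t**4 dt).
An antiderivative is F(t) = t**5*(5*log(t) - 1)/25.
Then F(5) - F(1) = (-125 + 625*log(5)) - (-1/25) = -3124/25 + 625*log(5).

-3124/25 + 625*log(5)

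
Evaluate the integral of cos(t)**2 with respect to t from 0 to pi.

pi/2

Use the identity cos^2(t) = (1 + cos(2*t))/2.
An antiderivative is F(t) = t/2 + sin(2*t)/4.
Then F(pi) - F(0) = (pi/2) - (0) = pi/2.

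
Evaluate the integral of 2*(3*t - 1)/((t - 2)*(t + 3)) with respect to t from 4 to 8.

Factor the denominator: t**2 + t - 6 = (t + 3)(t - 2).
Partial fractions: 2*(3*t - 1)/((t - 2)*(t + 3)) = 4/(t + 3) + 2/(t - 2).
An antiderivative is F(t) = 2*log(t - 2) + 4*log(t + 3).
Then F(8) - F(4) = (2*log(2) + 2*log(3) + 4*log(11)) - (2*log(2) + 4*log(7)) = -4*log(7) + 2*log(3) + 4*log(11).

-4*log(7) + 2*log(3) + 4*log(11)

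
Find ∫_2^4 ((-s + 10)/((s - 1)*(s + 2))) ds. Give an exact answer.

log(16/3)

Factor the denominator: s**2 + s - 2 = (s + 2)(s - 1).
Partial fractions: (-s + 10)/((s - 1)*(s + 2)) = -4/(s + 2) + 3/(s - 1).
An antiderivative is F(s) = 3*log(s - 1) - 4*log(s + 2).
Then F(4) - F(2) = (-log(48)) - (-8*log(2)) = log(16/3).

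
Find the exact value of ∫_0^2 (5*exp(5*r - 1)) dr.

-(1 - exp(10))*exp(-1)

Let u = 5*r - 1, so du = 5 dr. When r = 0, u = -1; when r = 2, u = 9.
The integral becomes ∫ exp(u) du from -1 to 9, with antiderivative exp(u).
Back in r: F(r) = exp(5*r - 1).
Then F(2) - F(0) = (exp(9)) - (exp(-1)) = -(1 - exp(10))*exp(-1).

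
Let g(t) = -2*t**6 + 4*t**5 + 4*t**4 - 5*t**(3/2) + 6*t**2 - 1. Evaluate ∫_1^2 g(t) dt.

1593/35 - 8*sqrt(2)

By the power rule, an antiderivative is F(t) = -2*t**7/7 + 2*t**6/3 - 2*t**(5/2) + 4*t**5/5 + 2*t**3 - t.
Then F(2) - F(1) = (4798/105 - 8*sqrt(2)) - (19/105) = 1593/35 - 8*sqrt(2).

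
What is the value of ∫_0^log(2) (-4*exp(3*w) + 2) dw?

An antiderivative is F(w) = -4*exp(3*w)/3 + 2*w.
Then F(log(2)) - F(0) = (-32/3 + log(4)) - (-4/3) = -28/3 + log(4).

-28/3 + log(4)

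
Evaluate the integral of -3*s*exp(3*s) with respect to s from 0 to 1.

Integrate by parts once (u = s, dv = -3*exp(3*s) ds).
An antiderivative is F(s) = (-3*s + 1)*exp(3*s)/3.
Then F(1) - F(0) = (-2*exp(3)/3) - (1/3) = -2*exp(3)/3 - 1/3.

-2*exp(3)/3 - 1/3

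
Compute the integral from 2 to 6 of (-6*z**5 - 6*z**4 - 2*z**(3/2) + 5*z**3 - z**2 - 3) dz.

-815492/15 - 144*sqrt(6)/5 + 16*sqrt(2)/5

By the power rule, an antiderivative is F(z) = -z**6 - 4*z**(5/2)/5 - 6*z**5/5 + 5*z**4/4 - z**3/3 - 3*z.
Then F(6) - F(2) = (-272286/5 - 144*sqrt(6)/5) - (-1366/15 - 16*sqrt(2)/5) = -815492/15 - 144*sqrt(6)/5 + 16*sqrt(2)/5.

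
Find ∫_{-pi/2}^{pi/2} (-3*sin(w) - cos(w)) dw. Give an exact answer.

An antiderivative is F(w) = -sin(w) + 3*cos(w).
Then F(pi/2) - F(-pi/2) = (-1) - (1) = -2.

-2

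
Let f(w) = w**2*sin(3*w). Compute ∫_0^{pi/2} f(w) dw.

Integrate by parts twice (u = w^2, dv = sin(3*w) dw).
An antiderivative is F(w) = -w**2*cos(3*w)/3 + 2*w*sin(3*w)/9 + 2*cos(3*w)/27.
Then F(pi/2) - F(0) = (-pi/9) - (2/27) = -pi/9 - 2/27.

-pi/9 - 2/27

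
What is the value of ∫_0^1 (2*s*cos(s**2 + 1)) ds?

-sin(1) + sin(2)

Let u = s**2 + 1, so du = 2*s ds. When s = 0, u = 1; when s = 1, u = 2.
The integral becomes ∫ cos(u) du from 1 to 2, with antiderivative sin(u).
Back in s: F(s) = sin(s**2 + 1).
Then F(1) - F(0) = (sin(2)) - (sin(1)) = -sin(1) + sin(2).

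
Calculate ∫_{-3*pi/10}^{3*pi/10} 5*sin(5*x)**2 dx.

Use the identity sin^2(5*x) = (1 - cos(10*x))/2.
An antiderivative is F(x) = 5*x/2 - sin(10*x)/4.
Then F(3*pi/10) - F(-3*pi/10) = (3*pi/4) - (-3*pi/4) = 3*pi/2.

3*pi/2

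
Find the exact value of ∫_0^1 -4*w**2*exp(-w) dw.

-8 + 20*exp(-1)

Integrate by parts twice (u = w^2, dv = -4*exp(-w) dw).
An antiderivative is F(w) = (4*w**2 + 8*w + 8)*exp(-w).
Then F(1) - F(0) = (20*exp(-1)) - (8) = -8 + 20*exp(-1).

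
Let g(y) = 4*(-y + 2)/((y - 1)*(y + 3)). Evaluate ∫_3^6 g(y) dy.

-5*log(3) + log(5) + 4*log(2)

Factor the denominator: y**2 + 2*y - 3 = (y + 3)(y - 1).
Partial fractions: 4*(-y + 2)/((y - 1)*(y + 3)) = -5/(y + 3) + 1/(y - 1).
An antiderivative is F(y) = log(y - 1) - 5*log(y + 3).
Then F(6) - F(3) = (-10*log(3) + log(5)) - (-5*log(3) - 4*log(2)) = -5*log(3) + log(5) + 4*log(2).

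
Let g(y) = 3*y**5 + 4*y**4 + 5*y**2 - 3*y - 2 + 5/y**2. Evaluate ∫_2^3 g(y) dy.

5243/10

By the power rule, an antiderivative is F(y) = y**6/2 + 4*y**5/5 + 5*y**3/3 - 3*y**2/2 - 2*y - 5/y.
Then F(3) - F(2) = (8741/15) - (1753/30) = 5243/10.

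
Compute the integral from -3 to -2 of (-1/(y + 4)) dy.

An antiderivative is F(y) = -log(y + 4).
Then F(-2) - F(-3) = (-log(2)) - (0) = -log(2).

-log(2)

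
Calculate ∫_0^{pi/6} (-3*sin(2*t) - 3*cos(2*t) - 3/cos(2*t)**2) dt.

-9*sqrt(3)/4 - 3/4

An antiderivative is F(t) = -3*sin(2*t)/2 + 3*cos(2*t)/2 - 3*tan(2*t)/2.
Then F(pi/6) - F(0) = (3/4 - 9*sqrt(3)/4) - (3/2) = -9*sqrt(3)/4 - 3/4.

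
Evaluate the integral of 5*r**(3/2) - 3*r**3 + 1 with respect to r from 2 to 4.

-114 - 8*sqrt(2)

By the power rule, an antiderivative is F(r) = 2*r**(5/2) - 3*r**4/4 + r.
Then F(4) - F(2) = (-124) - (-10 + 8*sqrt(2)) = -114 - 8*sqrt(2).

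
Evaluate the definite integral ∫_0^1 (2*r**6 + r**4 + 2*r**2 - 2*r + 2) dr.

By the power rule, an antiderivative is F(r) = 2*r**7/7 + r**5/5 + 2*r**3/3 - r**2 + 2*r.
Then F(1) - F(0) = (226/105) - (0) = 226/105.

226/105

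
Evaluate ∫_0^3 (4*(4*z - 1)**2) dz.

Let u = 4*z - 1, so du = 4 dz. When z = 0, u = -1; when z = 3, u = 11.
The integral becomes ∫ u**2 du from -1 to 11, with antiderivative u**3/3.
Back in z: F(z) = (4*z - 1)**3/3.
Then F(3) - F(0) = (1331/3) - (-1/3) = 444.

444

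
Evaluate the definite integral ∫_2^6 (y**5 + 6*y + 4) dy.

23632/3

By the power rule, an antiderivative is F(y) = y**6/6 + 3*y**2 + 4*y.
Then F(6) - F(2) = (7908) - (92/3) = 23632/3.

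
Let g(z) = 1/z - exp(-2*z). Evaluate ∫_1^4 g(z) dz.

An antiderivative is F(z) = log(z) + exp(-2*z)/2.
Then F(4) - F(1) = (exp(-8)/2 + 2*log(2)) - (exp(-2)/2) = (-exp(6) + 1 + 4*exp(8)*log(2))*exp(-8)/2.

(-exp(6) + 1 + 4*exp(8)*log(2))*exp(-8)/2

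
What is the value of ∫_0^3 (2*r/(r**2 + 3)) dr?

Let u = r**2 + 3, so du = 2*r dr. When r = 0, u = 3; when r = 3, u = 12.
The integral becomes ∫ 1/u du from 3 to 12, with antiderivative log(u).
Back in r: F(r) = log(r**2 + 3).
Then F(3) - F(0) = (log(12)) - (log(3)) = log(4).

log(4)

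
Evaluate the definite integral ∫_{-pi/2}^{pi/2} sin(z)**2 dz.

Use the identity sin^2(z) = (1 - cos(2*z))/2.
An antiderivative is F(z) = z/2 - sin(2*z)/4.
Then F(pi/2) - F(-pi/2) = (pi/4) - (-pi/4) = pi/2.

pi/2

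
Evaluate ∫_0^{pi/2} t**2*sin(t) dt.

-2 + pi

Integrate by parts twice (u = t^2, dv = sin(t) dt).
An antiderivative is F(t) = -t**2*cos(t) + 2*t*sin(t) + 2*cos(t).
Then F(pi/2) - F(0) = (pi) - (2) = -2 + pi.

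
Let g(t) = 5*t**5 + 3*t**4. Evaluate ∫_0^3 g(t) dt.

7533/10

By the power rule, an antiderivative is F(t) = 5*t**6/6 + 3*t**5/5.
Then F(3) - F(0) = (7533/10) - (0) = 7533/10.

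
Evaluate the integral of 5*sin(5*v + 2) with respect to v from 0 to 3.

Let u = 5*v + 2, so du = 5 dv. When v = 0, u = 2; when v = 3, u = 17.
The integral becomes ∫ sin(u) du from 2 to 17, with antiderivative -cos(u).
Back in v: F(v) = -cos(5*v + 2).
Then F(3) - F(0) = (-cos(17)) - (-cos(2)) = cos(2) - cos(17).

cos(2) - cos(17)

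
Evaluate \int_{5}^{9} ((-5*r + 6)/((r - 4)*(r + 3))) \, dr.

Factor the denominator: r**2 - r - 12 = (r + 3)(r - 4).
Partial fractions: (-5*r + 6)/((r - 4)*(r + 3)) = -3/(r + 3) - 2/(r - 4).
An antiderivative is F(r) = -2*log(r - 4) - 3*log(r + 3).
Then F(9) - F(5) = (-6*log(2) - 3*log(3) - 2*log(5)) - (-9*log(2)) = -3*log(3) - 2*log(5) + 3*log(2).

-3*log(3) - 2*log(5) + 3*log(2)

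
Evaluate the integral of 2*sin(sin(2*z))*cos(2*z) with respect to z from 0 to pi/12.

Let u = sin(2*z), so du = 2*cos(2*z) dz. When z = 0, u = 0; when z = pi/12, u = 1/2.
The integral becomes ∫ sin(u) du from 0 to 1/2, with antiderivative -cos(u).
Back in z: F(z) = -cos(sin(2*z)).
Then F(pi/12) - F(0) = (-cos(1/2)) - (-1) = 1 - cos(1/2).

1 - cos(1/2)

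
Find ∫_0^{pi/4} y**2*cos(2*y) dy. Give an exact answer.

-1/4 + pi**2/32

Integrate by parts twice (u = y^2, dv = cos(2*y) dy).
An antiderivative is F(y) = y**2*sin(2*y)/2 + y*cos(2*y)/2 - sin(2*y)/4.
Then F(pi/4) - F(0) = (-1/4 + pi**2/32) - (0) = -1/4 + pi**2/32.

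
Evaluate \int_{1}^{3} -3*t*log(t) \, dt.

6 - 27*log(3)/2

Integrate by parts once (u = ln t, dv = -3*t dt).
An antiderivative is F(t) = -3*t**2*(2*log(t) - 1)/4.
Then F(3) - F(1) = (27/4 - 27*log(3)/2) - (3/4) = 6 - 27*log(3)/2.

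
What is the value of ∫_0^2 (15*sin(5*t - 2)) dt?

3*cos(2) - 3*cos(8)

Let u = 5*t - 2, so du = 5 dt. When t = 0, u = -2; when t = 2, u = 8.
The integral becomes 3·∫ sin(u) du from -2 to 8, with antiderivative -3*cos(u).
Back in t: F(t) = -3*cos(5*t - 2).
Then F(2) - F(0) = (-3*cos(8)) - (-3*cos(2)) = 3*cos(2) - 3*cos(8).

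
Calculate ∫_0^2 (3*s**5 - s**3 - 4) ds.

By the power rule, an antiderivative is F(s) = s**6/2 - s**4/4 - 4*s.
Then F(2) - F(0) = (20) - (0) = 20.

20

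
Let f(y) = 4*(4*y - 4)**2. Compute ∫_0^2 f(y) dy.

128/3

Let u = 4*y - 4, so du = 4 dy. When y = 0, u = -4; when y = 2, u = 4.
The integral becomes ∫ u**2 du from -4 to 4, with antiderivative u**3/3.
Back in y: F(y) = (4*y - 4)**3/3.
Then F(2) - F(0) = (64/3) - (-64/3) = 128/3.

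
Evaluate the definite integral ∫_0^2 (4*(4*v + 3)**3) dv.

Let u = 4*v + 3, so du = 4 dv. When v = 0, u = 3; when v = 2, u = 11.
The integral becomes ∫ u**3 du from 3 to 11, with antiderivative u**4/4.
Back in v: F(v) = (4*v + 3)**4/4.
Then F(2) - F(0) = (14641/4) - (81/4) = 3640.

3640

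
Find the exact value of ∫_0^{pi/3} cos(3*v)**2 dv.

Use the identity cos^2(3*v) = (1 + cos(6*v))/2.
An antiderivative is F(v) = v/2 + sin(6*v)/12.
Then F(pi/3) - F(0) = (pi/6) - (0) = pi/6.

pi/6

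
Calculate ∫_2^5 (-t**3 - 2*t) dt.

-693/4

By the power rule, an antiderivative is F(t) = -t**4/4 - t**2.
Then F(5) - F(2) = (-725/4) - (-8) = -693/4.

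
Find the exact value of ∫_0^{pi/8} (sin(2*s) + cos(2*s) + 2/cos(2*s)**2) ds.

3/2

An antiderivative is F(s) = sin(2*s)/2 - cos(2*s)/2 + tan(2*s).
Then F(pi/8) - F(0) = (1) - (-1/2) = 3/2.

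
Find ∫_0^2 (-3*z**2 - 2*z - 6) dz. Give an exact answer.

By the power rule, an antiderivative is F(z) = -z**3 - z**2 - 6*z.
Then F(2) - F(0) = (-24) - (0) = -24.

-24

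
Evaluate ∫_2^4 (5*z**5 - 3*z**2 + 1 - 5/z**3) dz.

By the power rule, an antiderivative is F(z) = 5*z**6/6 - z**3 + z + 5/(2*z**2).
Then F(4) - F(2) = (321935/96) - (1151/24) = 105777/32.

105777/32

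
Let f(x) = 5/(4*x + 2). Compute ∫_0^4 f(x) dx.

5*log(3)/2

An antiderivative is F(x) = 5*log(4*x + 2)/4.
Then F(4) - F(0) = (5*log(18)/4) - (5*log(2)/4) = 5*log(3)/2.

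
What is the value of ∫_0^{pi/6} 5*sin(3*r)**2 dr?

5*pi/12

Use the identity sin^2(3*r) = (1 - cos(6*r))/2.
An antiderivative is F(r) = 5*r/2 - 5*sin(6*r)/12.
Then F(pi/6) - F(0) = (5*pi/12) - (0) = 5*pi/12.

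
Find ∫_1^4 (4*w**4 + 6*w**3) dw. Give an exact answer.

12009/10

By the power rule, an antiderivative is F(w) = 4*w**5/5 + 3*w**4/2.
Then F(4) - F(1) = (6016/5) - (23/10) = 12009/10.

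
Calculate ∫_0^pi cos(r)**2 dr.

Use the identity cos^2(r) = (1 + cos(2*r))/2.
An antiderivative is F(r) = r/2 + sin(2*r)/4.
Then F(pi) - F(0) = (pi/2) - (0) = pi/2.

pi/2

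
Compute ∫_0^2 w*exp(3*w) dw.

1/9 + 5*exp(6)/9

Integrate by parts once (u = w, dv = exp(3*w) dw).
An antiderivative is F(w) = (3*w - 1)*exp(3*w)/9.
Then F(2) - F(0) = (5*exp(6)/9) - (-1/9) = 1/9 + 5*exp(6)/9.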